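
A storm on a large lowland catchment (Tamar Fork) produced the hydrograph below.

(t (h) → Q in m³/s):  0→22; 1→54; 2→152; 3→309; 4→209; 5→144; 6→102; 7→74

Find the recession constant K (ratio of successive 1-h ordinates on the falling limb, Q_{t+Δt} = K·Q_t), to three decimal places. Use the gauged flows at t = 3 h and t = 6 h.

Using the recession-limb readings at t = 3 h and t = 6 h: Q falls from 309 to 102 m³/s over 3 intervals.
K = (Q₂/Q₁)^(1/3) = (102/309)^(1/3) = 0.691.

K ≈ 0.691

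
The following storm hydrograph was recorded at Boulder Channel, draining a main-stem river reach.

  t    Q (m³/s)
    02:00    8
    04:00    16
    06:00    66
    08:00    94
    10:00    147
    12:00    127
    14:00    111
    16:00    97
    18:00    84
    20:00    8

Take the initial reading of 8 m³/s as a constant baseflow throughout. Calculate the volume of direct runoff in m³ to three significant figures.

V ≈ 4.88 × 10^6 m³

Direct-runoff ordinates (Q − Q_b): 0.0, 8.0, 58.0, 86.0, 139.0, 119.0, 103.0, 89.0, 76.0, 0.0 m³/s.
ΣQ_DR = 678.0 m³/s.
With Δt = 2 h = 7200 s, V = ΣQ_DR · Δt = 678.0 × 7200 = 4.88 × 10^6 m³.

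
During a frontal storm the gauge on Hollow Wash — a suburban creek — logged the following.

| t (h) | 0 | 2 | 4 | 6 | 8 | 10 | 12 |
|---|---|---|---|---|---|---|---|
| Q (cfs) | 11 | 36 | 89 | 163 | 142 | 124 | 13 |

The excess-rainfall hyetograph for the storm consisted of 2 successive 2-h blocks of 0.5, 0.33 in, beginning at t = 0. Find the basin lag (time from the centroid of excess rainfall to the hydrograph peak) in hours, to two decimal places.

t_L ≈ 4.20 h

Centroid of excess rainfall: t_c = Σ P_i·t̄_i / ΣP_i = 1.7952 h (block centres at 1, 3 h).
Hydrograph peak occurs at t = 6 h, so basin lag t_L = 6 − 1.7952 = 4.20 h.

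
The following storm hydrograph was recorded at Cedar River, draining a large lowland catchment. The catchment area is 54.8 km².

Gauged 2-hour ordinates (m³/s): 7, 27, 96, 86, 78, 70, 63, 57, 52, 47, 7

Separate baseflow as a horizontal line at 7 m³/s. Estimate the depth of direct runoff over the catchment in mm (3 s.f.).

d ≈ 67.4 mm

Direct runoff: 0.0, 20.0, 89.0, 79.0, 71.0, 63.0, 56.0, 50.0, 45.0, 40.0, 0.0 m³/s; ΣQ_DR = 513.0 m³/s.
V = ΣQ_DR · Δt = 513.0 × 7200 s = 3.694 × 10^6 m³.
Over A = 54.8 km², depth = V / A = 67.4 mm.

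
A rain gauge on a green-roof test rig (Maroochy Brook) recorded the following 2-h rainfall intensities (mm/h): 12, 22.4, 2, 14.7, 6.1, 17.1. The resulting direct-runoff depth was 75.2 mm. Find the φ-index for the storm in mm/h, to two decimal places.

φ ≈ 7.15 mm/h

Only the 4 blocks with intensity above φ contribute runoff: 12, 22.4, 14.7, 17.1 mm/h.
Σ(I−φ)·Δt = d  ⇒  (12+22.4+14.7+17.1 − 4φ)·2 = 75.2
φ = (66.20 − 75.2/2) / 4 = 7.15 mm/h.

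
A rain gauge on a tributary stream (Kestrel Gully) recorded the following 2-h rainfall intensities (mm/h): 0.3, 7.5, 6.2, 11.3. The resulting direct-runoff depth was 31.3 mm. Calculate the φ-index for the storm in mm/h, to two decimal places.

φ ≈ 3.12 mm/h

Only the 3 blocks with intensity above φ contribute runoff: 7.5, 6.2, 11.3 mm/h.
Σ(I−φ)·Δt = d  ⇒  (7.5+6.2+11.3 − 3φ)·2 = 31.3
φ = (25.00 − 31.3/2) / 3 = 3.12 mm/h.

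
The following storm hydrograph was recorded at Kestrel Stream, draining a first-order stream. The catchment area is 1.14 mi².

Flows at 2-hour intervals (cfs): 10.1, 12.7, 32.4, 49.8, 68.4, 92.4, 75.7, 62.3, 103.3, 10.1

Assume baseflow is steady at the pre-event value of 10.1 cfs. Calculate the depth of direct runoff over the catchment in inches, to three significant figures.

d ≈ 1.13 in

Direct runoff: 0.0, 2.6, 22.3, 39.7, 58.3, 82.3, 65.6, 52.2, 93.2, 0.0 cfs; ΣQ_DR = 416.2 cfs.
V = ΣQ_DR · Δt = 416.2 × 7200 s = 2.997 × 10^6 ft³.
Over A = 1.14 mi², depth = V / A = 1.13 in.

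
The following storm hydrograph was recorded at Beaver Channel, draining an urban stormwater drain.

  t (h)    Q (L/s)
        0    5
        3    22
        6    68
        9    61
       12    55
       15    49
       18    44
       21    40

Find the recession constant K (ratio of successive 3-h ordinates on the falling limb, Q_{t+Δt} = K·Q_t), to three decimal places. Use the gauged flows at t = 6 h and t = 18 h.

K ≈ 0.897

Using the recession-limb readings at t = 6 h and t = 18 h: Q falls from 68 to 44 L/s over 4 intervals.
K = (Q₂/Q₁)^(1/4) = (44/68)^(1/4) = 0.897.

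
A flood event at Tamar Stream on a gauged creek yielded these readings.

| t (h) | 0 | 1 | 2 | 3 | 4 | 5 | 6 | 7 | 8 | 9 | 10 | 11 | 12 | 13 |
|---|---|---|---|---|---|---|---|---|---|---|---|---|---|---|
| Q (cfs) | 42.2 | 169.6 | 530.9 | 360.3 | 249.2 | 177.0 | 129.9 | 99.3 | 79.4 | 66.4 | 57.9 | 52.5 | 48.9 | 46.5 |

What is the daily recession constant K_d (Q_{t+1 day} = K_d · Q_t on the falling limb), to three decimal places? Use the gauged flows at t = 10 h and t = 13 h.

K_d ≈ 0.173

Between t = 10 h and t = 13 h the flow falls from 57.9 to 46.5 cfs over 3×1 h = 3 h.
Per-interval ratio K = (46.5/57.9)^(1/3) = 0.9295; K_d = K^(24/1) = 0.173.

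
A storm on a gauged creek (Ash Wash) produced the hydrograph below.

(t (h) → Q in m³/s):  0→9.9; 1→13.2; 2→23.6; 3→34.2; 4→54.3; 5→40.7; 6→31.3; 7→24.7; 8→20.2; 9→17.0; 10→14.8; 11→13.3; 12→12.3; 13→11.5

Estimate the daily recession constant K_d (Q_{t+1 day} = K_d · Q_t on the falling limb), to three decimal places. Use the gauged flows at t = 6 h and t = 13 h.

Between t = 6 h and t = 13 h the flow falls from 31.3 to 11.5 m³/s over 7×1 h = 7 h.
Per-interval ratio K = (11.5/31.3)^(1/7) = 0.8667; K_d = K^(24/1) = 0.032.

K_d ≈ 0.032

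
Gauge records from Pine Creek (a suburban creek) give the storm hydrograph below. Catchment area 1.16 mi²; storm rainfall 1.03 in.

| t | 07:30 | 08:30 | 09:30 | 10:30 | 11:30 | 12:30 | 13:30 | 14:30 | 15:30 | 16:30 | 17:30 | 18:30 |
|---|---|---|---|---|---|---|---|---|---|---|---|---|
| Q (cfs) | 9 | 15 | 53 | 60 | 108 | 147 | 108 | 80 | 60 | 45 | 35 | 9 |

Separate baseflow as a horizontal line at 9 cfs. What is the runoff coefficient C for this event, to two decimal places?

C ≈ 0.81

ΣQ_DR = 621.0 cfs; V = ΣQ_DR·Δt = 2.236 × 10^6 ft³.
Runoff depth d = V / A = 0.8296 in.
C = d / P = 0.8296 / 1.03 = 0.81.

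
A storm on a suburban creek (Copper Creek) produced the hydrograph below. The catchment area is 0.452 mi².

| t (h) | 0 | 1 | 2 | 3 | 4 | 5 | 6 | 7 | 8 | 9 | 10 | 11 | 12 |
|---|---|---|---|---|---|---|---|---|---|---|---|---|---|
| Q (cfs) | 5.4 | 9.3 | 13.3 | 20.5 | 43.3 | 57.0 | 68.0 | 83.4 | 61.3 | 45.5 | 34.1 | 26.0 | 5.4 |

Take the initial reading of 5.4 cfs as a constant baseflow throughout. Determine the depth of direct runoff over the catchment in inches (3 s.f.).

Direct runoff: 0.0, 3.9, 7.9, 15.1, 37.9, 51.6, 62.6, 78.0, 55.9, 40.1, 28.7, 20.6, 0.0 cfs; ΣQ_DR = 402.3 cfs.
V = ΣQ_DR · Δt = 402.3 × 3600 s = 1.448 × 10^6 ft³.
Over A = 0.452 mi², depth = V / A = 1.38 in.

d ≈ 1.38 in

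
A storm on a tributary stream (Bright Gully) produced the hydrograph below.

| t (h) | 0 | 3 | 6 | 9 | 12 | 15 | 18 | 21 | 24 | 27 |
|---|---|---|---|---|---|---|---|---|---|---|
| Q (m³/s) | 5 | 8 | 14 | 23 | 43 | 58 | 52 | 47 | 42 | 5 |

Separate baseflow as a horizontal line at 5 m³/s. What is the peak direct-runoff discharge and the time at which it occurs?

Subtracting baseflow gives direct-runoff ordinates: 0.0, 3.0, 9.0, 18.0, 38.0, 53.0, 47.0, 42.0, 37.0, 0.0 m³/s.
The maximum is 53.0 m³/s, occurring at the reading for t = 15 h.

Q_p = 53.0 m³/s at t = 15 h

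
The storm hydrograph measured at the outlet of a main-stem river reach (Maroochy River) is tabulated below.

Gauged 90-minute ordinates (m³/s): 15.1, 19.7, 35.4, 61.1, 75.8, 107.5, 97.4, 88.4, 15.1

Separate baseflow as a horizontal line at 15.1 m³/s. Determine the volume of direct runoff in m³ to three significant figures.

Direct-runoff ordinates (Q − Q_b): 0.0, 4.6, 20.3, 46.0, 60.7, 92.4, 82.3, 73.3, 0.0 m³/s.
ΣQ_DR = 379.6 m³/s.
With Δt = 1.5 h = 5400 s, V = ΣQ_DR · Δt = 379.6 × 5400 = 2.05 × 10^6 m³.

V ≈ 2.05 × 10^6 m³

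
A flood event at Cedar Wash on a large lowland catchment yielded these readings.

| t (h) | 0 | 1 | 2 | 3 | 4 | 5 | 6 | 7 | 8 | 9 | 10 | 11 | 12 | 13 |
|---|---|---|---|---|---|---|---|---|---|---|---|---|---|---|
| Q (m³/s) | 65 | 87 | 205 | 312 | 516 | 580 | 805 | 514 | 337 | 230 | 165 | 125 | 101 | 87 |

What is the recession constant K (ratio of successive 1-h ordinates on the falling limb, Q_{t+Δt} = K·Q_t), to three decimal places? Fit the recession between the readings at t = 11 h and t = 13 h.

K ≈ 0.834

Using the recession-limb readings at t = 11 h and t = 13 h: Q falls from 125 to 87 m³/s over 2 intervals.
K = (Q₂/Q₁)^(1/2) = (87/125)^(1/2) = 0.834.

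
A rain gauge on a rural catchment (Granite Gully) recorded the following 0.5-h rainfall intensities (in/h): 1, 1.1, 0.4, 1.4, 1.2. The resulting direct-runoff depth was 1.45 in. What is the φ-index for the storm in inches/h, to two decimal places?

φ ≈ 0.45 in/h

Only the 4 blocks with intensity above φ contribute runoff: 1, 1.1, 1.4, 1.2 in/h.
Σ(I−φ)·Δt = d  ⇒  (1+1.1+1.4+1.2 − 4φ)·0.5 = 1.45
φ = (4.700 − 1.45/0.5) / 4 = 0.45 in/h.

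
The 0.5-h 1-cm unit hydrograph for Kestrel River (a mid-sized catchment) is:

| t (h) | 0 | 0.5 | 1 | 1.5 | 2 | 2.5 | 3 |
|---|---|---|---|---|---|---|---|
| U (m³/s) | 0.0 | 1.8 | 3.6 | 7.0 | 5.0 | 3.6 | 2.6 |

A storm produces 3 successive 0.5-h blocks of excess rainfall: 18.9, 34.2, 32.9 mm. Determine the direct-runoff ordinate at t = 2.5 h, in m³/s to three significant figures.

By discrete convolution, Q_j = Σ (P_i / 10 mm) · U_{j−i}.
At t = 2.5 h (j=5): Q = (18.9/10)·3.6 + (34.2/10)·5.0 + (32.9/10)·7.0 = 46.9 m³/s.

Q ≈ 46.9 m³/s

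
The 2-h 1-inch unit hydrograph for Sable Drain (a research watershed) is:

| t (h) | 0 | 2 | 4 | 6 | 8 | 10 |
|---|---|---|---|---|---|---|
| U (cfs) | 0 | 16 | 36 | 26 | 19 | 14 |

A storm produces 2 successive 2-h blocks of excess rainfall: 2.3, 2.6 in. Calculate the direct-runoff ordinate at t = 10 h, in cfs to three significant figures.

Q ≈ 81.6 cfs

By discrete convolution, Q_j = Σ (P_i / 1 in) · U_{j−i}.
At t = 10 h (j=5): Q = (2.3/1)·14 + (2.6/1)·19 = 81.6 cfs.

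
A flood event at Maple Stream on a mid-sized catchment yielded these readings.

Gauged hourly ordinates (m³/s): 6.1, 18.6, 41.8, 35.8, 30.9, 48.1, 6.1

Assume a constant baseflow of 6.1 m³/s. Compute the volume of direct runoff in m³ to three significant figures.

V ≈ 5.21 × 10^5 m³

Direct-runoff ordinates (Q − Q_b): 0.0, 12.5, 35.7, 29.7, 24.8, 42.0, 0.0 m³/s.
ΣQ_DR = 144.7 m³/s.
With Δt = 1 h = 3600 s, V = ΣQ_DR · Δt = 144.7 × 3600 = 5.21 × 10^5 m³.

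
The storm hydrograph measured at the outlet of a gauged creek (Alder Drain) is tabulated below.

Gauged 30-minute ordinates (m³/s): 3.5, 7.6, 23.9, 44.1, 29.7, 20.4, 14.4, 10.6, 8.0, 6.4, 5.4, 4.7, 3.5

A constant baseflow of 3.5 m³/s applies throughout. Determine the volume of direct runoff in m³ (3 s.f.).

V ≈ 2.46 × 10^5 m³

Direct-runoff ordinates (Q − Q_b): 0.0, 4.1, 20.4, 40.6, 26.2, 16.9, 10.9, 7.1, 4.5, 2.9, 1.9, 1.2, 0.0 m³/s.
ΣQ_DR = 136.7 m³/s.
With Δt = 0.5 h = 1800 s, V = ΣQ_DR · Δt = 136.7 × 1800 = 2.46 × 10^5 m³.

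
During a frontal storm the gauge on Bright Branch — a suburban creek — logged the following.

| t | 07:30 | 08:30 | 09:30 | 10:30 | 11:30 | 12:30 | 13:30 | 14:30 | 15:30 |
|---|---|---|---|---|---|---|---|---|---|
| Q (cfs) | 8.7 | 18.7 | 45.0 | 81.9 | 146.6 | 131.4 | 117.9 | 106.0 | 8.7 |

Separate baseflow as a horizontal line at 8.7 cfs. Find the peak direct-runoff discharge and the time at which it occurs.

Subtracting baseflow gives direct-runoff ordinates: 0.0, 10.0, 36.3, 73.2, 137.9, 122.7, 109.2, 97.3, 0.0 cfs.
The maximum is 137.9 cfs, occurring at the reading for t = 11:30.

Q_p = 137.9 cfs at t = 11:30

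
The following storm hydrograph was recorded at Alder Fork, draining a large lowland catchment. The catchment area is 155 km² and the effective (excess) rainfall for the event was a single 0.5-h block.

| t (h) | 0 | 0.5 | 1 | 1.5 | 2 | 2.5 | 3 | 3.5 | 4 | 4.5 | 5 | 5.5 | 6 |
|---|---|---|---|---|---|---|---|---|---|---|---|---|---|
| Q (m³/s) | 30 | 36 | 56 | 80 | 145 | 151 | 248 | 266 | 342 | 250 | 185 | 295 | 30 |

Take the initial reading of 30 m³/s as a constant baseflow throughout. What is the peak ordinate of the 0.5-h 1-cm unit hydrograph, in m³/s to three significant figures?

U_p ≈ 156 m³/s

Direct runoff: 0.0, 6.0, 26.0, 50.0, 115.0, 121.0, 218.0, 236.0, 312.0, 220.0, 155.0, 265.0, 0.0 m³/s; ΣQ_DR = 1724 m³/s, peak = 312.0 m³/s.
Runoff depth d = ΣQ_DR·Δt / A = 1724 × 1800 / (155 km²) = 20.02 mm.
The 1-cm UH is the DRH scaled by (10 mm)/d, so U_p = 312.0 × 10/20.02 = 156 m³/s.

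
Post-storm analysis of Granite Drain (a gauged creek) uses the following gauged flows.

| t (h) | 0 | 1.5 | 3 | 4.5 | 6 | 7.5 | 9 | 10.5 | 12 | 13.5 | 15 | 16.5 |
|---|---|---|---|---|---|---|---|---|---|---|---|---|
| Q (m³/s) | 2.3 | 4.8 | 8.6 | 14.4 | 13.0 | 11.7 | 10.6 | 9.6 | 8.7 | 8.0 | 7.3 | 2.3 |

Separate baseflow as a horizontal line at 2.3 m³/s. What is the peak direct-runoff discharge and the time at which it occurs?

Q_p = 12.1 m³/s at t = 4.5 h

Subtracting baseflow gives direct-runoff ordinates: 0.0, 2.5, 6.3, 12.1, 10.7, 9.4, 8.3, 7.3, 6.4, 5.7, 5.0, 0.0 m³/s.
The maximum is 12.1 m³/s, occurring at the reading for t = 4.5 h.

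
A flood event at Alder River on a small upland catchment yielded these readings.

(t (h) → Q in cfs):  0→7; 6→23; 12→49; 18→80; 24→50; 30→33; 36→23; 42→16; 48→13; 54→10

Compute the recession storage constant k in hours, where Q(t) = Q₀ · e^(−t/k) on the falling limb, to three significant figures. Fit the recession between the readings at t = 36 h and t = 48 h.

k ≈ 21.0 h

On the falling limb, Q drops from 23 to 13 cfs between t = 36 h and t = 48 h (Δt = 12 h).
k = −Δt / ln(Q₂/Q₁) = −12 / ln(13/23) = 21.0 h.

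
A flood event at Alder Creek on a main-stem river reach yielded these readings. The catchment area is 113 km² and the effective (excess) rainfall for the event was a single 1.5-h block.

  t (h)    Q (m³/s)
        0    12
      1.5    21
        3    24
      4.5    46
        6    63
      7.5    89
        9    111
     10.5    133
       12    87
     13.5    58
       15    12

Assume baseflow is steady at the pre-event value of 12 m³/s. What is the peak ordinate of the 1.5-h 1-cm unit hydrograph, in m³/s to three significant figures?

U_p ≈ 48.3 m³/s

Direct runoff: 0.0, 9.0, 12.0, 34.0, 51.0, 77.0, 99.0, 121.0, 75.0, 46.0, 0.0 m³/s; ΣQ_DR = 524.0 m³/s, peak = 121.0 m³/s.
Runoff depth d = ΣQ_DR·Δt / A = 524.0 × 5400 / (113 km²) = 25.04 mm.
The 1-cm UH is the DRH scaled by (10 mm)/d, so U_p = 121.0 × 10/25.04 = 48.3 m³/s.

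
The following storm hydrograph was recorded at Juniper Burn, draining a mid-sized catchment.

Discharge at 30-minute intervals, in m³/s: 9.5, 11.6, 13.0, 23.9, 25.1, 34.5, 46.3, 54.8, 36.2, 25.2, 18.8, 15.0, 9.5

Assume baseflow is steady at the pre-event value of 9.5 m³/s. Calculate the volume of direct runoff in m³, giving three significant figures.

V ≈ 3.60 × 10^5 m³

Direct-runoff ordinates (Q − Q_b): 0.0, 2.1, 3.5, 14.4, 15.6, 25.0, 36.8, 45.3, 26.7, 15.7, 9.3, 5.5, 0.0 m³/s.
ΣQ_DR = 199.9 m³/s.
With Δt = 0.5 h = 1800 s, V = ΣQ_DR · Δt = 199.9 × 1800 = 3.60 × 10^5 m³.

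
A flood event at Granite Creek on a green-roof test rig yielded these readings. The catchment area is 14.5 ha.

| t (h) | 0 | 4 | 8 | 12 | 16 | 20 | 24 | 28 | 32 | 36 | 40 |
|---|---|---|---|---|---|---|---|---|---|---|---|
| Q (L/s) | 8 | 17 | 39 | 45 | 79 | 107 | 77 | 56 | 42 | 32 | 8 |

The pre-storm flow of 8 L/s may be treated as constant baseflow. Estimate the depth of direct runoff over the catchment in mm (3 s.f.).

Direct runoff: 0.0, 9.0, 31.0, 37.0, 71.0, 99.0, 69.0, 48.0, 34.0, 24.0, 0.0 L/s; ΣQ_DR = 422.0 L/s.
V = ΣQ_DR · Δt = 422.0 × 14400 s = 6.077 × 10^6 L.
Over A = 14.5 ha, depth = V / A = 41.9 mm.

d ≈ 41.9 mm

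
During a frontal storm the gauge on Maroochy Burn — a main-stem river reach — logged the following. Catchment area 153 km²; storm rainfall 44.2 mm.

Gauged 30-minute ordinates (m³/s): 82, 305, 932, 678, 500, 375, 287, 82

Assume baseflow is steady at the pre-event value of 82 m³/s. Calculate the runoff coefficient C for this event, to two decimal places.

ΣQ_DR = 2585 m³/s; V = ΣQ_DR·Δt = 4.653 × 10^6 m³.
Runoff depth d = V / A = 30.41 mm.
C = d / P = 30.41 / 44.2 = 0.69.

C ≈ 0.69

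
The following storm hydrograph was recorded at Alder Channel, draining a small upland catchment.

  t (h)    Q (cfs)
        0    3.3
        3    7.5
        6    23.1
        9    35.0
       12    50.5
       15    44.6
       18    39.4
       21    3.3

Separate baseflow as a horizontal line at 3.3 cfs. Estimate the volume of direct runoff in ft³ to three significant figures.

Direct-runoff ordinates (Q − Q_b): 0.0, 4.2, 19.8, 31.7, 47.2, 41.3, 36.1, 0.0 cfs.
ΣQ_DR = 180.3 cfs.
With Δt = 3 h = 10800 s, V = ΣQ_DR · Δt = 180.3 × 10800 = 1.95 × 10^6 ft³.

V ≈ 1.95 × 10^6 ft³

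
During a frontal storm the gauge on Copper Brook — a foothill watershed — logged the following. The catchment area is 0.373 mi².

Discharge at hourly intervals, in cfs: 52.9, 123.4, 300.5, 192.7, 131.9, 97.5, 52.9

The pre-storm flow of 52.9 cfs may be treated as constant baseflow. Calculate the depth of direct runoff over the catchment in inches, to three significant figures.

d ≈ 2.42 in

Direct runoff: 0.0, 70.5, 247.6, 139.8, 79.0, 44.6, 0.0 cfs; ΣQ_DR = 581.5 cfs.
V = ΣQ_DR · Δt = 581.5 × 3600 s = 2.093 × 10^6 ft³.
Over A = 0.373 mi², depth = V / A = 2.42 in.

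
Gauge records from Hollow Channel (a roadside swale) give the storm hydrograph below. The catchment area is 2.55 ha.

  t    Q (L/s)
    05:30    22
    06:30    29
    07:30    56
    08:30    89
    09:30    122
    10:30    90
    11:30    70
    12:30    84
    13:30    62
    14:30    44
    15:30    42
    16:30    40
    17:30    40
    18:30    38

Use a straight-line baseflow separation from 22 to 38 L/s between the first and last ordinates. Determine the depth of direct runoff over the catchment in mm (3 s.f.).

d ≈ 57.6 mm

Direct runoff: 0.00, 5.77, 31.54, 63.31, 95.08, 61.85, 40.62, 53.38, 30.15, 10.92, 7.69, 4.46, 3.23, 0.00 L/s; ΣQ_DR = 408.0 L/s.
V = ΣQ_DR · Δt = 408.0 × 3600 s = 1.469 × 10^6 L.
Over A = 2.55 ha, depth = V / A = 57.6 mm.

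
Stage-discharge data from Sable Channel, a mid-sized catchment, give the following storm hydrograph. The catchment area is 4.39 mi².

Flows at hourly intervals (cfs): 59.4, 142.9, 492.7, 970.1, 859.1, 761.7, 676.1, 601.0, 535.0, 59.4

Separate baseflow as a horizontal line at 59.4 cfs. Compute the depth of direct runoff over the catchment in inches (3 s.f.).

d ≈ 1.61 in

Direct runoff: 0.0, 83.5, 433.3, 910.7, 799.7, 702.3, 616.7, 541.6, 475.6, 0.0 cfs; ΣQ_DR = 4563 cfs.
V = ΣQ_DR · Δt = 4563 × 3600 s = 1.643 × 10^7 ft³.
Over A = 4.39 mi², depth = V / A = 1.61 in.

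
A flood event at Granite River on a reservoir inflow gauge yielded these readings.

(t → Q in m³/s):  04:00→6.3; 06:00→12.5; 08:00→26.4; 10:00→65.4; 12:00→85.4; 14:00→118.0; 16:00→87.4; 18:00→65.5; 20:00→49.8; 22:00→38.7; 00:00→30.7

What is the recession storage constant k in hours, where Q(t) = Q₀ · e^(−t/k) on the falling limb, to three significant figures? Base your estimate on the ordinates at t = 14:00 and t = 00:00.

k ≈ 7.43 h

On the falling limb, Q drops from 118.0 to 30.7 m³/s between t = 14:00 and t = 00:00 (Δt = 10 h).
k = −Δt / ln(Q₂/Q₁) = −10 / ln(30.7/118.0) = 7.43 h.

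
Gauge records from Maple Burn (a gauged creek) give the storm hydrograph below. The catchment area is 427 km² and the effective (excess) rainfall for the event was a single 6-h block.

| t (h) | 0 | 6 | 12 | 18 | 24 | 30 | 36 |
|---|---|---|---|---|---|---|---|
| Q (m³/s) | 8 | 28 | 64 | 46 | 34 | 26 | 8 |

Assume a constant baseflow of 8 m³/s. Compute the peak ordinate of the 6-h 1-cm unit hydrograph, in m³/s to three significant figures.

U_p ≈ 70.1 m³/s

Direct runoff: 0.0, 20.0, 56.0, 38.0, 26.0, 18.0, 0.0 m³/s; ΣQ_DR = 158.0 m³/s, peak = 56.0 m³/s.
Runoff depth d = ΣQ_DR·Δt / A = 158.0 × 21600 / (427 km²) = 7.993 mm.
The 1-cm UH is the DRH scaled by (10 mm)/d, so U_p = 56.0 × 10/7.993 = 70.1 m³/s.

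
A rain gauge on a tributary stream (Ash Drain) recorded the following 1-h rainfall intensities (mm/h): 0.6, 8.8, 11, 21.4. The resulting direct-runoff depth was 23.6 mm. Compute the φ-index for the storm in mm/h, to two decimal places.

φ ≈ 5.87 mm/h

Only the 3 blocks with intensity above φ contribute runoff: 8.8, 11, 21.4 mm/h.
Σ(I−φ)·Δt = d  ⇒  (8.8+11+21.4 − 3φ)·1 = 23.6
φ = (41.20 − 23.6/1) / 3 = 5.87 mm/h.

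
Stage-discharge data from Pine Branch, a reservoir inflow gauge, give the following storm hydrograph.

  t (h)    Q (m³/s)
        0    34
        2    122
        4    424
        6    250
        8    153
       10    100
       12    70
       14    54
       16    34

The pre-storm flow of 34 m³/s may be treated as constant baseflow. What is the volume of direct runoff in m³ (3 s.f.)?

Direct-runoff ordinates (Q − Q_b): 0.0, 88.0, 390.0, 216.0, 119.0, 66.0, 36.0, 20.0, 0.0 m³/s.
ΣQ_DR = 935.0 m³/s.
With Δt = 2 h = 7200 s, V = ΣQ_DR · Δt = 935.0 × 7200 = 6.73 × 10^6 m³.

V ≈ 6.73 × 10^6 m³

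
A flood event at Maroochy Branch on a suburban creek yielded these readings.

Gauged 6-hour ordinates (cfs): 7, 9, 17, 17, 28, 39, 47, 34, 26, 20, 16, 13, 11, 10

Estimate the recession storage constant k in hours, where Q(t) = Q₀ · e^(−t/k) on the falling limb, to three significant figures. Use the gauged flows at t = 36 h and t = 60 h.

k ≈ 22.3 h

On the falling limb, Q drops from 47 to 16 cfs between t = 36 h and t = 60 h (Δt = 24 h).
k = −Δt / ln(Q₂/Q₁) = −24 / ln(16/47) = 22.3 h.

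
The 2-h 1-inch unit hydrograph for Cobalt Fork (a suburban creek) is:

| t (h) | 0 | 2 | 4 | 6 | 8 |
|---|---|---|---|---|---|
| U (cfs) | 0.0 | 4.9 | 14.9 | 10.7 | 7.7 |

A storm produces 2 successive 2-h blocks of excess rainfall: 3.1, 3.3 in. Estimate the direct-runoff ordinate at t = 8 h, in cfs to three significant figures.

Q ≈ 59.2 cfs

By discrete convolution, Q_j = Σ (P_i / 1 in) · U_{j−i}.
At t = 8 h (j=4): Q = (3.1/1)·7.7 + (3.3/1)·10.7 = 59.2 cfs.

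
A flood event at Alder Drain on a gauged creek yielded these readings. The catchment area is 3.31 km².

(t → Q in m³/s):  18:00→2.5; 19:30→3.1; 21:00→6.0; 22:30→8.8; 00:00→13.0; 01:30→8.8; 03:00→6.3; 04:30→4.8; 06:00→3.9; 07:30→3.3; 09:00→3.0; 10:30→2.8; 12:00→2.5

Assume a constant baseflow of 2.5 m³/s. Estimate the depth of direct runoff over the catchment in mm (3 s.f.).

Direct runoff: 0.0, 0.6, 3.5, 6.3, 10.5, 6.3, 3.8, 2.3, 1.4, 0.8, 0.5, 0.3, 0.0 m³/s; ΣQ_DR = 36.30 m³/s.
V = ΣQ_DR · Δt = 36.30 × 5400 s = 1.960 × 10^5 m³.
Over A = 3.31 km², depth = V / A = 59.2 mm.

d ≈ 59.2 mm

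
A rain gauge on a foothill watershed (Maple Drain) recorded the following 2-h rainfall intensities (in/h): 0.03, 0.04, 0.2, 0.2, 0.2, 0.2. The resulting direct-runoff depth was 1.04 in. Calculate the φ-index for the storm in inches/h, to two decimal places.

φ ≈ 0.07 in/h

Only the 4 blocks with intensity above φ contribute runoff: 0.2, 0.2, 0.2, 0.2 in/h.
Σ(I−φ)·Δt = d  ⇒  (0.2+0.2+0.2+0.2 − 4φ)·2 = 1.04
φ = (0.8000 − 1.04/2) / 4 = 0.07 in/h.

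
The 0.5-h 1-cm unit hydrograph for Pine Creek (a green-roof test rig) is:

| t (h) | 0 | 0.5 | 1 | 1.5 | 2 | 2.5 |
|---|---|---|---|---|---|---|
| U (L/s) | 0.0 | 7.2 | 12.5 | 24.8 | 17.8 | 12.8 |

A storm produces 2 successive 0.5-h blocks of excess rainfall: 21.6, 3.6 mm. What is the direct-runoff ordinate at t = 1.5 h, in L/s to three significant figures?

Q ≈ 58.1 L/s

By discrete convolution, Q_j = Σ (P_i / 10 mm) · U_{j−i}.
At t = 1.5 h (j=3): Q = (21.6/10)·24.8 + (3.6/10)·12.5 = 58.1 L/s.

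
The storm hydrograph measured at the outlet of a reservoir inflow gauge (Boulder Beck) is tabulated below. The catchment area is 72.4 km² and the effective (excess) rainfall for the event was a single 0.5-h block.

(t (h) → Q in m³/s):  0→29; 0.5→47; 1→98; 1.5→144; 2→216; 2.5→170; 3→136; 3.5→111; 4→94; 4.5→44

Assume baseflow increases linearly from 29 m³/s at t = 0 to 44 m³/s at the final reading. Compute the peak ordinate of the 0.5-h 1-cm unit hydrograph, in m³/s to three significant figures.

U_p ≈ 100 m³/s

Direct runoff: 0.00, 16.33, 65.67, 110.00, 180.33, 132.67, 97.00, 70.33, 51.67, 0.00 m³/s; ΣQ_DR = 724.0 m³/s, peak = 180.33 m³/s.
Runoff depth d = ΣQ_DR·Δt / A = 724.0 × 1800 / (72.4 km²) = 18.00 mm.
The 1-cm UH is the DRH scaled by (10 mm)/d, so U_p = 180.33 × 10/18.00 = 100 m³/s.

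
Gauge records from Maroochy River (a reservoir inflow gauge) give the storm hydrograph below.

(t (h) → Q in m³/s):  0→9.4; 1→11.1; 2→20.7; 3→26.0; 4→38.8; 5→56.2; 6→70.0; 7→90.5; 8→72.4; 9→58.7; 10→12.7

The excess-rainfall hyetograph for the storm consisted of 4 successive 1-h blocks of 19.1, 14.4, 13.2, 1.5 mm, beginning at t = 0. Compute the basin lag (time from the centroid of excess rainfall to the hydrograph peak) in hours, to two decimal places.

t_L ≈ 5.56 h

Centroid of excess rainfall: t_c = Σ P_i·t̄_i / ΣP_i = 1.4398 h (block centres at 0.5, 1.5, 2.5, 3.5 h).
Hydrograph peak occurs at t = 7 h, so basin lag t_L = 7 − 1.4398 = 5.56 h.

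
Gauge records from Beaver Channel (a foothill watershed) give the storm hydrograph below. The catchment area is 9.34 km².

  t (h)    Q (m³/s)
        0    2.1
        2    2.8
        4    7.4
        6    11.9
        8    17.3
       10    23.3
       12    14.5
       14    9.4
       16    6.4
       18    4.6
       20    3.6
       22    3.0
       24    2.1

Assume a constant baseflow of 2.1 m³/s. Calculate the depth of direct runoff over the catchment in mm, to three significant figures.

d ≈ 62.5 mm

Direct runoff: 0.0, 0.7, 5.3, 9.8, 15.2, 21.2, 12.4, 7.3, 4.3, 2.5, 1.5, 0.9, 0.0 m³/s; ΣQ_DR = 81.10 m³/s.
V = ΣQ_DR · Δt = 81.10 × 7200 s = 5.839 × 10^5 m³.
Over A = 9.34 km², depth = V / A = 62.5 mm.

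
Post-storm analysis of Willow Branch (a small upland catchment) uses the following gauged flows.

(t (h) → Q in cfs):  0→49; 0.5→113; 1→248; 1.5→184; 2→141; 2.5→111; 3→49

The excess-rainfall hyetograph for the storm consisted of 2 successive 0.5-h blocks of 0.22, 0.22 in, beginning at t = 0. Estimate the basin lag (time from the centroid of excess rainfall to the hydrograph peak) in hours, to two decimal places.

Centroid of excess rainfall: t_c = Σ P_i·t̄_i / ΣP_i = 0.5000 h (block centres at 0.25, 0.75 h).
Hydrograph peak occurs at t = 1 h, so basin lag t_L = 1 − 0.5000 = 0.50 h.

t_L ≈ 0.50 h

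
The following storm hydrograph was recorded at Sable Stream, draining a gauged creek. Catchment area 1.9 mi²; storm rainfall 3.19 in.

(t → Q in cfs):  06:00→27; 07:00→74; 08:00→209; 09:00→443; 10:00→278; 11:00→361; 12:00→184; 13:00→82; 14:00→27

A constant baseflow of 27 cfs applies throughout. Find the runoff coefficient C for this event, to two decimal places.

ΣQ_DR = 1442 cfs; V = ΣQ_DR·Δt = 5.191 × 10^6 ft³.
Runoff depth d = V / A = 1.176 in.
C = d / P = 1.176 / 3.19 = 0.37.

C ≈ 0.37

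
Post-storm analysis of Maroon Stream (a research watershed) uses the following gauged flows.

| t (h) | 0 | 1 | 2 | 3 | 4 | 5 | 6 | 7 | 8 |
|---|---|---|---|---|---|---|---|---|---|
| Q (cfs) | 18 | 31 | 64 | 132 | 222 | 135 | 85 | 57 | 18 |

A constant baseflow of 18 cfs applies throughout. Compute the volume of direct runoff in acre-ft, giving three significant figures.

Direct-runoff ordinates (Q − Q_b): 0.0, 13.0, 46.0, 114.0, 204.0, 117.0, 67.0, 39.0, 0.0 cfs.
ΣQ_DR = 600.0 cfs.
With Δt = 1 h = 3600 s, V = ΣQ_DR · Δt = 600.0 × 3600 = 2.16 × 10^6 ft³ = 49.6 acre-ft.

V ≈ 49.6 acre-ft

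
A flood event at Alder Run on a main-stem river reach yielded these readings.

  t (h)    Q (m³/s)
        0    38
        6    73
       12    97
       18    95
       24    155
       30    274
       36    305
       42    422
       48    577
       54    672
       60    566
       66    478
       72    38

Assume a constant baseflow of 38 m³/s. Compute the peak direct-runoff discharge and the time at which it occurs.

Q_p = 634.0 m³/s at t = 54 h

Subtracting baseflow gives direct-runoff ordinates: 0.0, 35.0, 59.0, 57.0, 117.0, 236.0, 267.0, 384.0, 539.0, 634.0, 528.0, 440.0, 0.0 m³/s.
The maximum is 634.0 m³/s, occurring at the reading for t = 54 h.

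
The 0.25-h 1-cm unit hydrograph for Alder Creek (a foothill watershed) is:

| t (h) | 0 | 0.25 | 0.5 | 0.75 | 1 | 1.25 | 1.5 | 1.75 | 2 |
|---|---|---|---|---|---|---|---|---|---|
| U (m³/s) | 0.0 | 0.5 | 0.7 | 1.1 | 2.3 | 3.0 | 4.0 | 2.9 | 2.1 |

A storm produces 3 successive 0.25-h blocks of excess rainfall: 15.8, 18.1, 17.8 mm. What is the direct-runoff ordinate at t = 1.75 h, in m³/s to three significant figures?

Q ≈ 17.2 m³/s

By discrete convolution, Q_j = Σ (P_i / 10 mm) · U_{j−i}.
At t = 1.75 h (j=7): Q = (15.8/10)·2.9 + (18.1/10)·4.0 + (17.8/10)·3.0 = 17.2 m³/s.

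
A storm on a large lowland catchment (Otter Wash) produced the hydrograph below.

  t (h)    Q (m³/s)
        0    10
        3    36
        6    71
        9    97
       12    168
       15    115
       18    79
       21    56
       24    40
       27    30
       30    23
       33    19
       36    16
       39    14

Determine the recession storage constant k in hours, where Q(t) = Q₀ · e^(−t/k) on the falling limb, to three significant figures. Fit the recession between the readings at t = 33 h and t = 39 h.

On the falling limb, Q drops from 19 to 14 m³/s between t = 33 h and t = 39 h (Δt = 6 h).
k = −Δt / ln(Q₂/Q₁) = −6 / ln(14/19) = 19.6 h.

k ≈ 19.6 h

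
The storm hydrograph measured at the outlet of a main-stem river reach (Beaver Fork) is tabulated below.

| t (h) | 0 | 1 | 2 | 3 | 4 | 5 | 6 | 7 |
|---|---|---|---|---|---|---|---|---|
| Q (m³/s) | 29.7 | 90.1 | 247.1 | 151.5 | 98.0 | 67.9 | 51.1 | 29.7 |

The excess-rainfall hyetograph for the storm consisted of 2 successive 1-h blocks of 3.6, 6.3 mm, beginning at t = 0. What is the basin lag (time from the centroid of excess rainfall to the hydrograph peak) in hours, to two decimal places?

t_L ≈ 0.86 h

Centroid of excess rainfall: t_c = Σ P_i·t̄_i / ΣP_i = 1.1364 h (block centres at 0.5, 1.5 h).
Hydrograph peak occurs at t = 2 h, so basin lag t_L = 2 − 1.1364 = 0.86 h.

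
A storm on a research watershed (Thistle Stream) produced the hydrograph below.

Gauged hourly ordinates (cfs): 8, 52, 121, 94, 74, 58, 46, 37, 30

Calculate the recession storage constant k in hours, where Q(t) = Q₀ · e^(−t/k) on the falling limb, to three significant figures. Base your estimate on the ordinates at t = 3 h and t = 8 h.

k ≈ 4.38 h

On the falling limb, Q drops from 94 to 30 cfs between t = 3 h and t = 8 h (Δt = 5 h).
k = −Δt / ln(Q₂/Q₁) = −5 / ln(30/94) = 4.38 h.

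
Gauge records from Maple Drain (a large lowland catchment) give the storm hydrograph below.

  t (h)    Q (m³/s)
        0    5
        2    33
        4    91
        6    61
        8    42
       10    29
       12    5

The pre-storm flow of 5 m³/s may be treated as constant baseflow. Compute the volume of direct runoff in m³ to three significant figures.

V ≈ 1.66 × 10^6 m³

Direct-runoff ordinates (Q − Q_b): 0.0, 28.0, 86.0, 56.0, 37.0, 24.0, 0.0 m³/s.
ΣQ_DR = 231.0 m³/s.
With Δt = 2 h = 7200 s, V = ΣQ_DR · Δt = 231.0 × 7200 = 1.66 × 10^6 m³.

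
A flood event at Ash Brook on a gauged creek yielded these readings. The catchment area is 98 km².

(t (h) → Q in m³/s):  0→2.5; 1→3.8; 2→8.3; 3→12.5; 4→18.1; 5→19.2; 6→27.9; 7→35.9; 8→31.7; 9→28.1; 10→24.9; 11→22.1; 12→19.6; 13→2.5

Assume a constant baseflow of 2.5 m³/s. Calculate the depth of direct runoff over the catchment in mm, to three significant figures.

d ≈ 8.16 mm

Direct runoff: 0.0, 1.3, 5.8, 10.0, 15.6, 16.7, 25.4, 33.4, 29.2, 25.6, 22.4, 19.6, 17.1, 0.0 m³/s; ΣQ_DR = 222.1 m³/s.
V = ΣQ_DR · Δt = 222.1 × 3600 s = 7.996 × 10^5 m³.
Over A = 98 km², depth = V / A = 8.16 mm.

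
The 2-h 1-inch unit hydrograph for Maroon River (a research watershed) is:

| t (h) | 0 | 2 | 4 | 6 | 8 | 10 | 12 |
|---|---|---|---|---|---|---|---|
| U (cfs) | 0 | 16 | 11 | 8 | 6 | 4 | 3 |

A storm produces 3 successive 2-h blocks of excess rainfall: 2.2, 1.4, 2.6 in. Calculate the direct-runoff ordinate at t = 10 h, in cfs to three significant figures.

Q ≈ 38.0 cfs

By discrete convolution, Q_j = Σ (P_i / 1 in) · U_{j−i}.
At t = 10 h (j=5): Q = (2.2/1)·4 + (1.4/1)·6 + (2.6/1)·8 = 38.0 cfs.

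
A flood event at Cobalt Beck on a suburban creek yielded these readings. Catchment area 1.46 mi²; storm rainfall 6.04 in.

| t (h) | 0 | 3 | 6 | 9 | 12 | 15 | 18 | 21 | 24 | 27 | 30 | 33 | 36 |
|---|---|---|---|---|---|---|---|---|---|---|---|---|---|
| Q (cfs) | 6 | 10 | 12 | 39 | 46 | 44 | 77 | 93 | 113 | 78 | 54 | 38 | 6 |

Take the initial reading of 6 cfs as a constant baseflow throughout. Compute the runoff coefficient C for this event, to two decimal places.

ΣQ_DR = 538.0 cfs; V = ΣQ_DR·Δt = 5.810 × 10^6 ft³.
Runoff depth d = V / A = 1.713 in.
C = d / P = 1.713 / 6.04 = 0.28.

C ≈ 0.28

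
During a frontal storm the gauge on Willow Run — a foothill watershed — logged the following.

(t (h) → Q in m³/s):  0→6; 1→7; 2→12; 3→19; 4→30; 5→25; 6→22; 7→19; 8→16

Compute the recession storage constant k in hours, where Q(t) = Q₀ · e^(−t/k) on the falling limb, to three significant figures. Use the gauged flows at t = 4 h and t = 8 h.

k ≈ 6.36 h

On the falling limb, Q drops from 30 to 16 m³/s between t = 4 h and t = 8 h (Δt = 4 h).
k = −Δt / ln(Q₂/Q₁) = −4 / ln(16/30) = 6.36 h.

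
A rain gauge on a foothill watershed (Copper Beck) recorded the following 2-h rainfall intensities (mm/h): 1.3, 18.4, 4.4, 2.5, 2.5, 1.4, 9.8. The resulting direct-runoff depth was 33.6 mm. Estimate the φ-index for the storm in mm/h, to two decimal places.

φ ≈ 5.70 mm/h

Only the 2 blocks with intensity above φ contribute runoff: 18.4, 9.8 mm/h.
Σ(I−φ)·Δt = d  ⇒  (18.4+9.8 − 2φ)·2 = 33.6
φ = (28.20 − 33.6/2) / 2 = 5.70 mm/h.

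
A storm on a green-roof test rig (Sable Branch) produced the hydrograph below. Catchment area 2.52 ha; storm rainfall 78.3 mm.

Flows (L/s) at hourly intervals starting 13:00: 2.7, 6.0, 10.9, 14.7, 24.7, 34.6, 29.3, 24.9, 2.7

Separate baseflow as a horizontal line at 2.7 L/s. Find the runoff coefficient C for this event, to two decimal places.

C ≈ 0.23

ΣQ_DR = 126.2 L/s; V = ΣQ_DR·Δt = 4.543 × 10^5 L.
Runoff depth d = V / A = 18.03 mm.
C = d / P = 18.03 / 78.3 = 0.23.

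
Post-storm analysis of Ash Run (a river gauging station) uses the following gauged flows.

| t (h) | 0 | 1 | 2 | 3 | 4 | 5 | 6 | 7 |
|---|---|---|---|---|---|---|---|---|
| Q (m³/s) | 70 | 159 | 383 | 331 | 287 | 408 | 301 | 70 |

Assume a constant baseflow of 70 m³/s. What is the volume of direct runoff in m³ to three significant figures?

Direct-runoff ordinates (Q − Q_b): 0.0, 89.0, 313.0, 261.0, 217.0, 338.0, 231.0, 0.0 m³/s.
ΣQ_DR = 1449 m³/s.
With Δt = 1 h = 3600 s, V = ΣQ_DR · Δt = 1449 × 3600 = 5.22 × 10^6 m³.

V ≈ 5.22 × 10^6 m³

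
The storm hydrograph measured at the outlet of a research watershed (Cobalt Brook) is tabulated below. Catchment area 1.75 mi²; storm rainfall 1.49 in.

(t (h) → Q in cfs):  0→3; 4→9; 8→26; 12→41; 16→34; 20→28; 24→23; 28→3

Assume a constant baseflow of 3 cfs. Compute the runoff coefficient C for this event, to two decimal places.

C ≈ 0.34

ΣQ_DR = 143.0 cfs; V = ΣQ_DR·Δt = 2.059 × 10^6 ft³.
Runoff depth d = V / A = 0.5065 in.
C = d / P = 0.5065 / 1.49 = 0.34.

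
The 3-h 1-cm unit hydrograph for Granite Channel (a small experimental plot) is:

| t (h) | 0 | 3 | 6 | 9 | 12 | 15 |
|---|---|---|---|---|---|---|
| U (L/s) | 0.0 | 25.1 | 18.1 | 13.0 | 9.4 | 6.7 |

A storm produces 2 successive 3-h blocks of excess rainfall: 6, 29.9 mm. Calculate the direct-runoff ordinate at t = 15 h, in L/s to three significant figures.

Q ≈ 32.1 L/s

By discrete convolution, Q_j = Σ (P_i / 10 mm) · U_{j−i}.
At t = 15 h (j=5): Q = (6/10)·6.7 + (29.9/10)·9.4 = 32.1 L/s.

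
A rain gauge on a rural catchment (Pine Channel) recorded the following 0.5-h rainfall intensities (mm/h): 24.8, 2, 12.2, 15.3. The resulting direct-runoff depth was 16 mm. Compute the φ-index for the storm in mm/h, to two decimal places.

Only the 3 blocks with intensity above φ contribute runoff: 24.8, 12.2, 15.3 mm/h.
Σ(I−φ)·Δt = d  ⇒  (24.8+12.2+15.3 − 3φ)·0.5 = 16
φ = (52.30 − 16/0.5) / 3 = 6.77 mm/h.

φ ≈ 6.77 mm/h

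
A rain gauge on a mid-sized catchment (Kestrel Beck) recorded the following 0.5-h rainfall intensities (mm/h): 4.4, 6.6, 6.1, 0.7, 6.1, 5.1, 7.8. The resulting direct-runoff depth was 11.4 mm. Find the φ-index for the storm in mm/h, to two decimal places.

φ ≈ 2.22 mm/h

Only the 6 blocks with intensity above φ contribute runoff: 4.4, 6.6, 6.1, 6.1, 5.1, 7.8 mm/h.
Σ(I−φ)·Δt = d  ⇒  (4.4+6.6+6.1+6.1+5.1+7.8 − 6φ)·0.5 = 11.4
φ = (36.10 − 11.4/0.5) / 6 = 2.22 mm/h.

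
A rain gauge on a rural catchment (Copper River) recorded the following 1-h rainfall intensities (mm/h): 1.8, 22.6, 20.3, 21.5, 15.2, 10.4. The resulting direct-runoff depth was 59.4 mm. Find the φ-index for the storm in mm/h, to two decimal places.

Only the 5 blocks with intensity above φ contribute runoff: 22.6, 20.3, 21.5, 15.2, 10.4 mm/h.
Σ(I−φ)·Δt = d  ⇒  (22.6+20.3+21.5+15.2+10.4 − 5φ)·1 = 59.4
φ = (90.00 − 59.4/1) / 5 = 6.12 mm/h.

φ ≈ 6.12 mm/h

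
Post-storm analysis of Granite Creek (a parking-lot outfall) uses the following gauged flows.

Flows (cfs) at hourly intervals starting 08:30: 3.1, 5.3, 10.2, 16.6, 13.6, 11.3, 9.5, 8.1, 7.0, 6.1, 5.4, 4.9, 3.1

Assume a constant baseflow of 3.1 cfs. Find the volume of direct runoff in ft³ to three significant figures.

Direct-runoff ordinates (Q − Q_b): 0.0, 2.2, 7.1, 13.5, 10.5, 8.2, 6.4, 5.0, 3.9, 3.0, 2.3, 1.8, 0.0 cfs.
ΣQ_DR = 63.90 cfs.
With Δt = 1 h = 3600 s, V = ΣQ_DR · Δt = 63.90 × 3600 = 2.30 × 10^5 ft³.

V ≈ 2.30 × 10^5 ft³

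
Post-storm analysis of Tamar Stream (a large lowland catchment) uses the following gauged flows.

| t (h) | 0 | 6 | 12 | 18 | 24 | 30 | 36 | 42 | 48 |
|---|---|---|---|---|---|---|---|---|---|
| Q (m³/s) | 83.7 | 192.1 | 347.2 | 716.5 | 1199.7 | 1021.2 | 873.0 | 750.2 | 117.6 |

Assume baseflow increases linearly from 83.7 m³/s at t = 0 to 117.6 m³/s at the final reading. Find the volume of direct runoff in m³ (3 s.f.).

Direct-runoff ordinates (Q − Q_b): 0.00, 104.16, 255.03, 620.09, 1099.05, 916.31, 763.88, 636.84, 0.00 m³/s.
ΣQ_DR = 4395 m³/s.
With Δt = 6 h = 21600 s, V = ΣQ_DR · Δt = 4395 × 21600 = 9.49 × 10^7 m³.

V ≈ 9.49 × 10^7 m³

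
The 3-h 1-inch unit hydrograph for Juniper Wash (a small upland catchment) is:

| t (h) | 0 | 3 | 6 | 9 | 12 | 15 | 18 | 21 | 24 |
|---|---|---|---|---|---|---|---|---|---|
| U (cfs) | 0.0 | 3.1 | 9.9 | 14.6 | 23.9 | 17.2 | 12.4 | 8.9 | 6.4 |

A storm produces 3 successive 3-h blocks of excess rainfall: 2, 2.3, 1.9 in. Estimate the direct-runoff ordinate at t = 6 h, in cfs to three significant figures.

Q ≈ 26.9 cfs

By discrete convolution, Q_j = Σ (P_i / 1 in) · U_{j−i}.
At t = 6 h (j=2): Q = (2/1)·9.9 + (2.3/1)·3.1 + (1.9/1)·0.0 = 26.9 cfs.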